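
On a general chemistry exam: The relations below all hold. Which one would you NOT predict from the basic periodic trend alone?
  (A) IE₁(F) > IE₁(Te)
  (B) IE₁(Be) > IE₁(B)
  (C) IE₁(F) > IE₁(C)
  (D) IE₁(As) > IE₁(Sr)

The general trend: first ionisation energy increases across a period and decreases down a group.
(A) F (period 2, group 17) vs Te (period 5, group 16): the stated order agrees with the simple trend.
(B) Be (period 2, group 2) vs B (period 2, group 13): the stated order contradicts the simple trend.
(C) F (period 2, group 17) vs C (period 2, group 14): the stated order agrees with the simple trend.
(D) As (period 4, group 15) vs Sr (period 5, group 2): the stated order agrees with the simple trend.
The exception is (B): removing B's lone 2p electron is easier than breaking Be's filled 2s².

(B)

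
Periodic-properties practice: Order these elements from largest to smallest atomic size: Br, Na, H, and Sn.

H is in period 1, group 1; Na is in period 3, group 1; Br is in period 4, group 17; Sn is in period 5, group 14.
Atomic radius shrinks across a period as nuclear charge pulls the same shell inward, and grows down a group as new shells are added.
Neither a single period nor a single group — weigh both effects.
Br > H: period and group pull opposite ways; the down-group shift dominates (114 vs 32 pm).
Sn > Br: relative to Br, both the across-period and down-group shifts push Sn's atomic radius up.
Na > Sn: period and group pull opposite ways; the across-period shift dominates (155 vs 140 pm).
Approximate values (pm): H 32, Na 155, Br 114, Sn 140.
So from largest to smallest: Na > Sn > Br > H.

Na > Sn > Br > H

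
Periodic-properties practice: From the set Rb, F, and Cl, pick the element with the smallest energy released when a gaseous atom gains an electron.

F is in period 2, group 17; Cl is in period 3, group 17; Rb is in period 5, group 1.
Electron affinity generally becomes more exothermic across a period toward the halogens and less exothermic down a group.
Neither a single period nor a single group — weigh both effects.
F > Rb: both effects reinforce here, so F is clearly the higher of the two.
Cl > F: this pair runs against the simple trend — see the exception note.
Note the exception: Cl has a higher electron affinity than F, contrary to the simple trend — F's small 2p subshell makes the incoming electron feel strong e⁻–e⁻ repulsion, so Cl actually releases more energy on gaining an electron.
Approximate values (kJ/mol): F 328, Cl 349, Rb 47.
The smallest energy released when a gaseous atom gains an electron among these belongs to Rb.

Rb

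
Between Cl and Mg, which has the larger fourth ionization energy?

Mg

Consider each +3 ion: Cl³⁺ still has 4 valence electrons; Mg³⁺ is already 1 electron into the core.
Core electrons are held far more tightly than valence electrons, so Mg tops the IE_4 order.
Tabulated IE_4 (kJ/mol): Cl 5159, Mg 10543.
Hence IE_4: Cl < Mg.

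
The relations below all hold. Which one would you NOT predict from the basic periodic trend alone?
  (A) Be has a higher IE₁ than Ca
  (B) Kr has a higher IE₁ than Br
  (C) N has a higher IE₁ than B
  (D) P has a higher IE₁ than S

(D)

The general trend: IE₁ increases across a period and decreases down a group.
(A) Be (period 2, group 2) vs Ca (period 4, group 2): the stated order agrees with the simple trend.
(B) Kr (period 4, group 18) vs Br (period 4, group 17): the stated order agrees with the simple trend.
(C) N (period 2, group 15) vs B (period 2, group 13): the stated order agrees with the simple trend.
(D) P (period 3, group 15) vs S (period 3, group 16): the stated order contradicts the simple trend.
The exception is (D): S (3p⁴) ionizes more easily than half-filled P (3p³) because the paired 3p electron in S is pushed out by e⁻–e⁻ repulsion.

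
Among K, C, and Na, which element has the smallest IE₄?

K

IE_4 is the cost of taking one more electron from the +3 cation: K³⁺ is already 2 electrons into the core; C³⁺ still has 1 valence electron; Na³⁺ is already 2 electrons into the core.
Usually core removal costs more than valence removal, but here the competition is close: a tightly held n=2 valence electron can cost more to remove than an n=3 core electron, so the actual values have to decide it.
The numbers (kJ/mol): K 5877, C 6223, Na 9543.
Overall IE_4 order: K < C < Na.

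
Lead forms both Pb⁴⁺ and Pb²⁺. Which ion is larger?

Pb²⁺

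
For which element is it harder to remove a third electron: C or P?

After 2 electrons have been removed, what remains? C²⁺ still has 2 valence electrons; P²⁺ still has 3 valence electrons.
All are still removing valence electrons, so compare the +2 ions as you would atoms: IE_3 generally rises across a period (higher Z_eff) and falls down a group (larger shell), subject to the usual subshell exceptions.
Valence configurations: C²⁺ [He]2s², P²⁺ [Ne]3s²3p¹.
Approximate IE_3 values (kJ/mol): C 4620, P 2914.
So the third ionization energies run P < C.

C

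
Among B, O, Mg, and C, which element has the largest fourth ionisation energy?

B

After 3 electrons have been removed, what remains? B³⁺ is the bare [He] core; O³⁺ still has 3 valence electrons; Mg³⁺ is already 1 electron into the core; C³⁺ still has 1 valence electron.
Breaking into a closed-shell core is much more expensive than removing a leftover valence electron — Mg and B have the largest IE_4 here.
Valence configurations: O³⁺ [He]2s²2p¹, C³⁺ [He]2s¹.
The numbers (kJ/mol): B 25026, O 7469, Mg 10543, C 6223.
Hence IE_4: C < O < Mg < B.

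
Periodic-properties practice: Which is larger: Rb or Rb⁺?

Rb

Forming Rb⁺ removes 1 electron from Rb. Fewer electrons for the same nuclear charge means less shielding and a higher Z_eff on the remaining electrons, and for main-group metals the entire outer shell is lost.
A cation is smaller than its parent atom: Rb⁺ < Rb.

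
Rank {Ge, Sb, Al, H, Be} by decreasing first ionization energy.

H is in period 1, group 1; Be is in period 2, group 2; Al is in period 3, group 13; Ge is in period 4, group 14; Sb is in period 5, group 15.
First ionization energy rises across a period (greater Z_eff holds electrons more tightly) and falls down a group (valence electrons are farther from the nucleus).
These sit on a diagonal, where the across-period and down-group effects partly cancel.
Ge > Al: period and group pull opposite ways; the across-period shift dominates (762 vs 578 kJ/mol).
Sb > Ge: period and group pull opposite ways; the across-period shift dominates (831 vs 762 kJ/mol).
Be > Sb: the two effects oppose for this pair; the down-group effect wins (900 vs 831 kJ/mol).
H > Be: the two effects oppose for this pair; the down-group effect wins (1312 vs 900 kJ/mol).
For reference (kJ/mol): H 1312, Be 900, Al 578, Ge 762, Sb 831.
So from highest to lowest: H > Be > Sb > Ge > Al.

H, Be, Sb, Ge, Al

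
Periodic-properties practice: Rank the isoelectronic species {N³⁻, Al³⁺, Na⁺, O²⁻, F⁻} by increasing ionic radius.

All of these have 10 electrons, so size is governed by nuclear charge alone: the more protons, the stronger the pull on the same electron cloud, and the smaller the ion.
Nuclear charges: Al³⁺ (Z=13), Na⁺ (Z=11), F⁻ (Z=9), O²⁻ (Z=8), N³⁻ (Z=7).
Smallest to largest: Al³⁺ < Na⁺ < F⁻ < O²⁻ < N³⁻.

Al³⁺ < Na⁺ < F⁻ < O²⁻ < N³⁻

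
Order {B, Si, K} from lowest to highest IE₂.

Si < B < K

Consider each +1 ion: B⁺ still has 2 valence electrons; Si⁺ still has 3 valence electrons; K⁺ is the bare [Ar] core.
Core electrons are held far more tightly than valence electrons, so K tops the IE_2 order.
Valence configurations: B⁺ [He]2s², Si⁺ [Ne]3s²3p¹.
Approximate IE_2 values (kJ/mol): B 2427, Si 1577, K 3052.
Putting it together, IE_2: Si < B < K.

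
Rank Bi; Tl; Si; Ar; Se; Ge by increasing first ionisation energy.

Si is in period 3, group 14; Ar is in period 3, group 18; Ge is in period 4, group 14; Se is in period 4, group 16; Tl is in period 6, group 13; Bi is in period 6, group 15.
Removing the outermost electron gets harder across a period and easier down a group.
Neither a single period nor a single group — weigh both effects.
Bi > Tl: both are in period 6; the period trend gives Bi the larger value.
Ge > Bi: the two effects oppose for this pair; the down-group effect wins (762 vs 703 kJ/mol).
Si > Ge: Si sits above Ge in group 14, so the down-group effect alone puts Si higher.
Se > Si: period and group pull opposite ways; the across-period shift dominates (941 vs 786 kJ/mol).
Ar > Se: both effects reinforce here, so Ar is clearly the higher of the two.
For reference (kJ/mol): Si 786, Ar 1521, Ge 762, Se 941, Tl 589, Bi 703.
So from lowest to highest: Tl < Bi < Ge < Si < Se < Ar.

Tl, Bi, Ge, Si, Se, Ar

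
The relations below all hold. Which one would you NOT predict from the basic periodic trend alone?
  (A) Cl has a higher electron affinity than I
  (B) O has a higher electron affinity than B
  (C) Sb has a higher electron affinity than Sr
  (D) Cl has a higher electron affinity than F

The general trend: electron affinity increases across a period and decreases down a group.
(A) Cl (period 3, group 17) vs I (period 5, group 17): the stated order agrees with the simple trend.
(B) O (period 2, group 16) vs B (period 2, group 13): the stated order agrees with the simple trend.
(C) Sb (period 5, group 15) vs Sr (period 5, group 2): the stated order agrees with the simple trend.
(D) Cl (period 3, group 17) vs F (period 2, group 17): the stated order contradicts the simple trend.
The exception is (D): F's small 2p subshell makes the incoming electron feel strong e⁻–e⁻ repulsion, so Cl actually releases more energy on gaining an electron.

(D)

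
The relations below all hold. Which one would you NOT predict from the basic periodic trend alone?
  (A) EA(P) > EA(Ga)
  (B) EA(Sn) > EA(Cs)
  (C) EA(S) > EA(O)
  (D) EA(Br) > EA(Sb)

(C)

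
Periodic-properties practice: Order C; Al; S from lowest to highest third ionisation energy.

Al, S, C

After 2 electrons have been removed, what remains? C²⁺ still has 2 valence electrons; Al²⁺ still has 1 valence electron; S²⁺ still has 4 valence electrons.
All are still removing valence electrons, so compare the +2 ions as you would atoms: IE_3 generally rises across a period (higher Z_eff) and falls down a group (larger shell), subject to the usual subshell exceptions.
Valence configurations: C²⁺ [He]2s², Al²⁺ [Ne]3s¹, S²⁺ [Ne]3s²3p².
The numbers (kJ/mol): C 4620, Al 2745, S 3357.
Putting it together, IE_3: Al < S < C.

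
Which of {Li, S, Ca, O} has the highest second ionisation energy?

The second ionization energy removes an electron from the +1 ion. For each element: Li⁺ is the bare [He] core; S⁺ still has 5 valence electrons; Ca⁺ still has 1 valence electron; O⁺ still has 5 valence electrons.
Core electrons are held far more tightly than valence electrons, so Li tops the IE_2 order.
Valence configurations: S⁺ [Ne]3s²3p³, Ca⁺ [Ar]4s¹, O⁺ [He]2s²2p³.
Approximate IE_2 values (kJ/mol): Li 7298, S 2252, Ca 1145, O 3388.
So the second ionization energies run Ca < S < O < Li.

Li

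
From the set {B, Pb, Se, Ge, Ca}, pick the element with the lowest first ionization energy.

Ca

Across a period the outer electron is held more tightly (higher IE₁); down a group it sits in a higher shell, more shielded, and comes off more easily.
These span different periods and groups, so the two trends combine.
Pb > Ca: the two effects oppose for this pair; the across-period effect wins (716 vs 590 kJ/mol).
Ge > Pb: Ge sits above Pb in group 14, so the down-group effect alone puts Ge higher.
B > Ge: period and group pull opposite ways; the down-group shift dominates (801 vs 762 kJ/mol).
Se > B: period and group pull opposite ways; the across-period shift dominates (941 vs 801 kJ/mol).
Approximate values (kJ/mol): B 801, Ca 590, Ge 762, Se 941, Pb 716.
The lowest first ionization energy among these belongs to Ca.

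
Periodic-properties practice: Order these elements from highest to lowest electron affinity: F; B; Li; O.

Li is in period 2, group 1; B is in period 2, group 13; O is in period 2, group 16; F is in period 2, group 17.
Electron affinity generally becomes more exothermic across a period toward the halogens and less exothermic down a group.
All lie in period 2; the across-period trend (electron affinity increases left to right) applies, with the exception below.
Note the exception: Li has a higher electron affinity than B, contrary to the simple trend — B's ns²np¹ configuration gives only a small electron affinity — the sparsely filled np subshell binds an added electron weakly.
Tabulated electron affinity (kJ/mol): Li 60, B 27, O 141, F 328.
So from highest to lowest: F > O > Li > B.

F > O > Li > B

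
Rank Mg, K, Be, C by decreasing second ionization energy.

Consider each +1 ion: Mg⁺ still has 1 valence electron; K⁺ is the bare [Ar] core; Be⁺ still has 1 valence electron; C⁺ still has 3 valence electrons.
Pulling an electron out of a noble-gas core costs far more than removing a remaining valence electron, so K sits at the high end of IE_2.
Valence configurations: Mg⁺ [Ne]3s¹, Be⁺ [He]2s¹, C⁺ [He]2s²2p¹.
Approximate IE_2 values (kJ/mol): Mg 1451, K 3052, Be 1757, C 2353.
So the second ionization energies run Mg < Be < C < K.

K, C, Be, Mg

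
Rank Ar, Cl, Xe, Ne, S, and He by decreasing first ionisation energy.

He > Ne > Ar > Cl > Xe > S

He is in period 1, group 18; Ne is in period 2, group 18; S is in period 3, group 16; Cl is in period 3, group 17; Ar is in period 3, group 18; Xe is in period 5, group 18.
IE₁ increases left→right with effective nuclear charge and decreases top→bottom as the valence shell moves farther out.
Neither a single period nor a single group — weigh both effects.
Xe > S: period and group pull opposite ways; the across-period shift dominates (1170 vs 1000 kJ/mol).
Cl > Xe: period and group pull opposite ways; the down-group shift dominates (1251 vs 1170 kJ/mol).
Ar > Cl: both are in period 3; the period trend gives Ar the larger value.
Ne > Ar: they share group 18; the group trend gives Ne the larger value.
He > Ne: they share group 18; the group trend gives He the larger value.
Tabulated first ionization energy (kJ/mol): He 2372, Ne 2081, S 1000, Cl 1251, Ar 1521, Xe 1170.
So from highest to lowest: He > Ne > Ar > Cl > Xe > S.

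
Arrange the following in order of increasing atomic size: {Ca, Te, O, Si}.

Across a period the added protons contract the valence shell; down a group each new principal shell makes the atom larger.
These span different periods and groups, so the two trends combine.
Si > O: both effects reinforce here, so Si is clearly the larger of the two.
Te > Si: the two effects oppose for this pair; the down-group effect wins (136 vs 116 pm).
Ca > Te: period and group pull opposite ways; the across-period shift dominates (171 vs 136 pm).
For reference (pm): O 63, Si 116, Ca 171, Te 136.
So from smallest to largest: O < Si < Te < Ca.

O < Si < Te < Ca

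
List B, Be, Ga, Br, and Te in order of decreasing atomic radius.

Te > Ga > Br > Be > B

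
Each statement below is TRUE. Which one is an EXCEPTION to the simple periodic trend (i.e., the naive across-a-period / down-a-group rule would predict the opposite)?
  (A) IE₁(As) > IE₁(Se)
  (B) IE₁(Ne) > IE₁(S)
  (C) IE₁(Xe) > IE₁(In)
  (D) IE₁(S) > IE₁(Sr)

The general trend: first ionization energy increases across a period and decreases down a group.
(A) As (period 4, group 15) vs Se (period 4, group 16): the stated order contradicts the simple trend.
(B) Ne (period 2, group 18) vs S (period 3, group 16): the stated order agrees with the simple trend.
(C) Xe (period 5, group 18) vs In (period 5, group 13): the stated order agrees with the simple trend.
(D) S (period 3, group 16) vs Sr (period 5, group 2): the stated order agrees with the simple trend.
The exception is (A): Se (4p⁴) ionizes more easily than half-filled As (4p³).

(A)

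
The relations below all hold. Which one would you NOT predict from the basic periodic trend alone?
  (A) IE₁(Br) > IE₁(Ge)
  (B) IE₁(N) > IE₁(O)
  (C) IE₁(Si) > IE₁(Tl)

(B)

The general trend: first ionization energy increases across a period and decreases down a group.
(A) Br (period 4, group 17) vs Ge (period 4, group 14): the stated order agrees with the simple trend.
(B) N (period 2, group 15) vs O (period 2, group 16): the stated order contradicts the simple trend.
(C) Si (period 3, group 14) vs Tl (period 6, group 13): the stated order agrees with the simple trend.
The exception is (B): pairing an electron in O's 2p⁴ costs repulsion energy, so O ionizes more easily than half-filled N (2p³).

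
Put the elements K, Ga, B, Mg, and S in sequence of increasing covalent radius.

B < S < Ga < Mg < K

B is in period 2, group 13; Mg is in period 3, group 2; S is in period 3, group 16; K is in period 4, group 1; Ga is in period 4, group 13.
Atomic radius shrinks across a period as nuclear charge pulls the same shell inward, and grows down a group as new shells are added.
These span different periods and groups, so the two trends combine.
S > B: period and group pull opposite ways; the down-group shift dominates (103 vs 85 pm).
Ga > S: both effects reinforce here, so Ga is clearly the larger of the two.
Mg > Ga: the two effects oppose for this pair; the across-period effect wins (139 vs 124 pm).
K > Mg: relative to Mg, both the across-period and down-group shifts push K's atomic radius up.
For reference (pm): B 85, Mg 139, S 103, K 196, Ga 124.
So from smallest to largest: B < S < Ga < Mg < K.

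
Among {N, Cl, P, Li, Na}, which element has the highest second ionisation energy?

Li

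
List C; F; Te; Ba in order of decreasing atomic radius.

Ba > Te > C > F

C is in period 2, group 14; F is in period 2, group 17; Te is in period 5, group 16; Ba is in period 6, group 2.
Moving right in a period, electrons are added to the same shell under a stronger nuclear pull, so atoms get smaller; moving down, a new shell is opened and atoms get larger.
Here both period and group differ, so the two effects have to be weighed against each other.
C > F: C lies to the left of F in period 2, so the across-period effect alone puts C larger.
Te > C: period and group pull opposite ways; the down-group shift dominates (136 vs 75 pm).
Ba > Te: relative to Te, both the across-period and down-group shifts push Ba's atomic radius up.
For reference (pm): C 75, F 64, Te 136, Ba 196.
So from largest to smallest: Ba > Te > C > F.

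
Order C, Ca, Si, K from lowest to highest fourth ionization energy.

Si < K < C < Ca

After 3 electrons have been removed, what remains? C³⁺ still has 1 valence electron; Ca³⁺ is already 1 electron into the core; Si³⁺ still has 1 valence electron; K³⁺ is already 2 electrons into the core.
Usually core removal costs more than valence removal, but here the competition is close: a tightly held n=2 valence electron can cost more to remove than an n=3 core electron, so the actual values have to decide it.
Valence configurations: C³⁺ [He]2s¹, Si³⁺ [Ne]3s¹.
Tabulated IE_4 (kJ/mol): C 6223, Ca 6491, Si 4356, K 5877.
Putting it together, IE_4: Si < K < C < Ca.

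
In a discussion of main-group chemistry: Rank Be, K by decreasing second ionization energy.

After 1 electron has been removed, what remains? Be⁺ still has 1 valence electron; K⁺ is the bare [Ar] core.
Breaking into a closed-shell core is much more expensive than removing a leftover valence electron — K has the largest IE_2 here.
Approximate IE_2 values (kJ/mol): Be 1757, K 3052.
Putting it together, IE_2: Be < K.

K > Be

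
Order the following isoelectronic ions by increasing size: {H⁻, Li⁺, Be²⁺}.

All of these have 2 electrons, so size is governed by nuclear charge alone: the more protons, the stronger the pull on the same electron cloud, and the smaller the ion.
Nuclear charges: Be²⁺ (Z=4), Li⁺ (Z=3), H⁻ (Z=1).
Smallest to largest: Be²⁺ < Li⁺ < H⁻.

Be²⁺, Li⁺, H⁻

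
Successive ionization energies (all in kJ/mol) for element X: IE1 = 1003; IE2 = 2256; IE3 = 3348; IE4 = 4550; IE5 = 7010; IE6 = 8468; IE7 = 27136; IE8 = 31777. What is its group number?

Look for the largest jump between consecutive ionization energies: IE7/IE6 ≈ 3.2, far larger than any earlier ratio.
That jump marks the point where a core electron is being removed. So the atom has 6 valence electrons.
A main-group element with 6 valence electrons is in group 16.

Group 16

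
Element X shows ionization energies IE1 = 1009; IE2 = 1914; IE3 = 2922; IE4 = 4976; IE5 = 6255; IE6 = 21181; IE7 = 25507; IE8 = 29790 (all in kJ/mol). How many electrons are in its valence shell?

5

Look for the largest jump between consecutive ionization energies: IE6/IE5 ≈ 3.4, far larger than any earlier ratio.
That jump marks the point where a core electron is being removed. So the atom has 5 valence electrons.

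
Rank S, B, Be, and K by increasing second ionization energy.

Be < S < B < K

IE_2 is the cost of taking one more electron from the +1 cation: S⁺ still has 5 valence electrons; B⁺ still has 2 valence electrons; Be⁺ still has 1 valence electron; K⁺ is the bare [Ar] core.
Breaking into a closed-shell core is much more expensive than removing a leftover valence electron — K has the largest IE_2 here.
Valence configurations: S⁺ [Ne]3s²3p³, B⁺ [He]2s², Be⁺ [He]2s¹.
Approximate IE_2 values (kJ/mol): S 2252, B 2427, Be 1757, K 3052.
So the second ionization energies run Be < S < B < K.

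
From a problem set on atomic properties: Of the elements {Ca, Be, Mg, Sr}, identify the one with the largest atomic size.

Sr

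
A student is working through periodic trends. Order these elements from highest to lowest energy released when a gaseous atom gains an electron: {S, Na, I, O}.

I > S > O > Na

O is in period 2, group 16; Na is in period 3, group 1; S is in period 3, group 16; I is in period 5, group 17.
Adding an electron releases more energy for atoms nearer the top right (short of the noble gases).
Here both period and group differ, so the two effects have to be weighed against each other.
O > Na: both effects reinforce here, so O is clearly the higher of the two.
S > O: this pair runs against the simple trend — see the exception note.
I > S: the two effects oppose for this pair; the across-period effect wins (295 vs 200 kJ/mol).
Note the exception: S has a higher electron affinity than O, contrary to the simple trend — the compact 2p subshell of O repels the added electron more than S's larger 3p does.
Approximate values (kJ/mol): O 141, Na 53, S 200, I 295.
So from highest to lowest: I > S > O > Na.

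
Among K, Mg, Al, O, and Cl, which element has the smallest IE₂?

Mg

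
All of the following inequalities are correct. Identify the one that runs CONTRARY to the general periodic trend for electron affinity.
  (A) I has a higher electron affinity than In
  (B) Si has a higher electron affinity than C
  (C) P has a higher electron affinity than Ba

(B)

The general trend: electron affinity increases across a period and decreases down a group.
(A) I (period 5, group 17) vs In (period 5, group 13): the stated order agrees with the simple trend.
(B) Si (period 3, group 14) vs C (period 2, group 14): the stated order contradicts the simple trend.
(C) P (period 3, group 15) vs Ba (period 6, group 2): the stated order agrees with the simple trend.
The exception is (B): Si's larger, more diffuse 3p orbitals accept an added electron slightly more readily than C's compact 2p.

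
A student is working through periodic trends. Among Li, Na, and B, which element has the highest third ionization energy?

The third ionization energy removes an electron from the +2 ion. For each element: Li²⁺ is already 1 electron into the core; Na²⁺ is already 1 electron into the core; B²⁺ still has 1 valence electron.
Breaking into a closed-shell core is much more expensive than removing a leftover valence electron — Na and Li have the largest IE_3 here.
Tabulated IE_3 (kJ/mol): Li 11815, Na 6910, B 3660.
Hence IE_3: B < Na < Li.

Li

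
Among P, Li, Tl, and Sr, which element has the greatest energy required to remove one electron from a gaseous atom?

Removing the outermost electron gets harder across a period and easier down a group.
Here both period and group differ, so the two effects have to be weighed against each other.
Sr > Li: period and group pull opposite ways; the across-period shift dominates (550 vs 520 kJ/mol).
Tl > Sr: period and group pull opposite ways; the across-period shift dominates (589 vs 550 kJ/mol).
P > Tl: both effects reinforce here, so P is clearly the higher of the two.
Tabulated first ionization energy (kJ/mol): Li 520, P 1012, Sr 550, Tl 589.
The greatest energy required to remove one electron from a gaseous atom among these belongs to P.

P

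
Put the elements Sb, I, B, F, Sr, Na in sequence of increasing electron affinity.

B is in period 2, group 13; F is in period 2, group 17; Na is in period 3, group 1; Sr is in period 5, group 2; Sb is in period 5, group 15; I is in period 5, group 17.
EA tends to increase across a period and decrease down a group, though the pattern is less regular than for IE or radius.
Here both period and group differ, so the two effects have to be weighed against each other.
B > Sr: both effects reinforce here, so B is clearly the higher of the two.
Na > B: this pair runs against the simple trend — see the exception note.
Sb > Na: period and group pull opposite ways; the across-period shift dominates (103 vs 53 kJ/mol).
I > Sb: I lies to the right of Sb in period 5, so the across-period effect alone puts I higher.
F > I: they share group 17; the group trend gives F the larger value.
Note the exception: Na has a higher electron affinity than B, contrary to the simple trend — B's ns²np¹ configuration gives only a small electron affinity — the sparsely filled np subshell binds an added electron weakly.
Tabulated electron affinity (kJ/mol): B 27, F 328, Na 53, Sr 5, Sb 103, I 295.
So from lowest to highest: Sr < B < Na < Sb < I < F.

Sr < B < Na < Sb < I < F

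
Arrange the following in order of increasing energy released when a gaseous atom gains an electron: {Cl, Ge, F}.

Ge < F < Cl

F is in period 2, group 17; Cl is in period 3, group 17; Ge is in period 4, group 14.
Adding an electron releases more energy for atoms nearer the top right (short of the noble gases).
These span different periods and groups, so the two trends combine.
F > Ge: both effects reinforce here, so F is clearly the higher of the two.
Cl > F: this pair runs against the simple trend — see the exception note.
Note the exception: Cl has a higher electron affinity than F, contrary to the simple trend — F's small 2p subshell makes the incoming electron feel strong e⁻–e⁻ repulsion, so Cl actually releases more energy on gaining an electron.
Tabulated electron affinity (kJ/mol): F 328, Cl 349, Ge 119.
So from lowest to highest: Ge < F < Cl.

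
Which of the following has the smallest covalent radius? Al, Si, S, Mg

S

Mg is in period 3, group 2; Al is in period 3, group 13; Si is in period 3, group 14; S is in period 3, group 16.
Radius decreases left→right (rising Z_eff, same n) and increases top→bottom (higher n).
All lie in period 3, so atomic radius increases right to left.
The smallest covalent radius among these belongs to S.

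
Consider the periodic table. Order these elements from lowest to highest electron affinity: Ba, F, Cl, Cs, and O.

EA tends to increase across a period and decrease down a group, though the pattern is less regular than for IE or radius.
Neither a single period nor a single group — weigh both effects.
Cs > Ba: this pair runs against the simple trend — see the exception note.
O > Cs: both effects reinforce here, so O is clearly the higher of the two.
F > O: both are in period 2; the period trend gives F the larger value.
Cl > F: this pair runs against the simple trend — see the exception note.
Note the exception: Cs has a higher electron affinity than Ba, contrary to the simple trend — adding an electron to Ba (ns²) has to open a new, higher-energy np subshell, which is unfavourable.
Note the exception: Cl has a higher electron affinity than F, contrary to the simple trend — F's small 2p subshell makes the incoming electron feel strong e⁻–e⁻ repulsion, so Cl actually releases more energy on gaining an electron.
Tabulated electron affinity (kJ/mol): O 141, F 328, Cl 349, Cs 46, Ba 14.
So from lowest to highest: Ba < Cs < O < F < Cl.

Ba < Cs < O < F < Cl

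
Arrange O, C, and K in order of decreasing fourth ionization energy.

O > C > K

IE_4 is the cost of taking one more electron from the +3 cation: O³⁺ still has 3 valence electrons; C³⁺ still has 1 valence electron; K³⁺ is already 2 electrons into the core.
Usually core removal costs more than valence removal, but here the competition is close: a tightly held n=2 valence electron can cost more to remove than an n=3 core electron, so the actual values have to decide it.
Valence configurations: O³⁺ [He]2s²2p¹, C³⁺ [He]2s¹.
Tabulated IE_4 (kJ/mol): O 7469, C 6223, K 5877.
Hence IE_4: K < C < O.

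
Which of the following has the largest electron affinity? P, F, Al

F is in period 2, group 17; Al is in period 3, group 13; P is in period 3, group 15.
EA tends to increase across a period and decrease down a group, though the pattern is less regular than for IE or radius.
These span different periods and groups, so the two trends combine.
P > Al: both are in period 3; the period trend gives P the larger value.
F > P: both effects reinforce here, so F is clearly the higher of the two.
For reference (kJ/mol): F 328, Al 42, P 72.
The largest electron affinity among these belongs to F.

F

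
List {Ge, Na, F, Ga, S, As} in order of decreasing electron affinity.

F, S, Ge, As, Na, Ga

EA tends to increase across a period and decrease down a group, though the pattern is less regular than for IE or radius.
Here both period and group differ, so the two effects have to be weighed against each other.
Na > Ga: period and group pull opposite ways; the down-group shift dominates (53 vs 29 kJ/mol).
As > Na: the two effects oppose for this pair; the across-period effect wins (78 vs 53 kJ/mol).
Ge > As: this pair runs against the simple trend — see the exception note.
S > Ge: both effects reinforce here, so S is clearly the higher of the two.
F > S: relative to S, both the across-period and down-group shifts push F's electron affinity up.
Note the exception: Ge has a higher electron affinity than As, contrary to the simple trend — adding an electron to As's half-filled 4p³ is unfavourable, so Ge (4p²) has the more exothermic EA.
Approximate values (kJ/mol): F 328, Na 53, S 200, Ga 29, Ge 119, As 78.
So from highest to lowest: F > S > Ge > As > Na > Ga.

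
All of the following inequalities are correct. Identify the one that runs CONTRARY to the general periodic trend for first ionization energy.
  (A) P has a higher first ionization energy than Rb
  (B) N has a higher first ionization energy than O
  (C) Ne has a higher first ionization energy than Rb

The general trend: first ionization energy increases across a period and decreases down a group.
(A) P (period 3, group 15) vs Rb (period 5, group 1): the stated order agrees with the simple trend.
(B) N (period 2, group 15) vs O (period 2, group 16): the stated order contradicts the simple trend.
(C) Ne (period 2, group 18) vs Rb (period 5, group 1): the stated order agrees with the simple trend.
The exception is (B): pairing an electron in O's 2p⁴ costs repulsion energy, so O ionizes more easily than half-filled N (2p³).

(B)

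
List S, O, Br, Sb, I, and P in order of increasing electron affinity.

P < Sb < O < S < I < Br

O is in period 2, group 16; P is in period 3, group 15; S is in period 3, group 16; Br is in period 4, group 17; Sb is in period 5, group 15; I is in period 5, group 17.
Adding an electron releases more energy for atoms nearer the top right (short of the noble gases).
These span different periods and groups, so the two trends combine.
Sb > P: this pair runs against the simple trend — see the exception note.
O > Sb: relative to Sb, both the across-period and down-group shifts push O's electron affinity up.
S > O: this pair runs against the simple trend — see the exception note.
I > S: period and group pull opposite ways; the across-period shift dominates (295 vs 200 kJ/mol).
Br > I: they share group 17; the group trend gives Br the larger value.
Note the exception: Sb has a higher electron affinity than P, contrary to the simple trend — both are half-filled np³, but the pairing/repulsion penalty for the added electron shrinks as the p orbitals become larger and more diffuse down the group, and for Sb that outweighs the weaker nuclear attraction.
Note the exception: S has a higher electron affinity than O, contrary to the simple trend — the compact 2p subshell of O repels the added electron more than S's larger 3p does.
Approximate values (kJ/mol): O 141, P 72, S 200, Br 325, Sb 103, I 295.
So from lowest to highest: P < Sb < O < S < I < Br.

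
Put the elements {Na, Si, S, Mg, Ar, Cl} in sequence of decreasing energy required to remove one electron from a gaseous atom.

Ar > Cl > S > Si > Mg > Na

Na is in period 3, group 1; Mg is in period 3, group 2; Si is in period 3, group 14; S is in period 3, group 16; Cl is in period 3, group 17; Ar is in period 3, group 18.
IE₁ increases left→right with effective nuclear charge and decreases top→bottom as the valence shell moves farther out.
All lie in period 3, so first ionization energy increases left to right.
So from highest to lowest: Ar > Cl > S > Si > Mg > Na.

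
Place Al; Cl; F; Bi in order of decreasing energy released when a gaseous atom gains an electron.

Adding an electron releases more energy for atoms nearer the top right (short of the noble gases).
Neither a single period nor a single group — weigh both effects.
Bi > Al: the two effects oppose for this pair; the across-period effect wins (91 vs 42 kJ/mol).
F > Bi: relative to Bi, both the across-period and down-group shifts push F's electron affinity up.
Cl > F: this pair runs against the simple trend — see the exception note.
Note the exception: Cl has a higher electron affinity than F, contrary to the simple trend — F's small 2p subshell makes the incoming electron feel strong e⁻–e⁻ repulsion, so Cl actually releases more energy on gaining an electron.
For reference (kJ/mol): F 328, Al 42, Cl 349, Bi 91.
So from highest to lowest: Cl > F > Bi > Al.

Cl > F > Bi > Al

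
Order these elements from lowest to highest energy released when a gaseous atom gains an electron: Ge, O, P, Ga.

O is in period 2, group 16; P is in period 3, group 15; Ga is in period 4, group 13; Ge is in period 4, group 14.
Adding an electron releases more energy for atoms nearer the top right (short of the noble gases).
Neither a single period nor a single group — weigh both effects.
P > Ga: both effects reinforce here, so P is clearly the higher of the two.
Ge > P: this pair runs against the simple trend — see the exception note.
O > Ge: both effects reinforce here, so O is clearly the higher of the two.
Note the exception: Ge has a higher electron affinity than P, contrary to the simple trend — adding an electron to P's half-filled np³ subshell costs electron-pairing energy.
Approximate values (kJ/mol): O 141, P 72, Ga 29, Ge 119.
So from lowest to highest: Ga < P < Ge < O.

Ga < P < Ge < O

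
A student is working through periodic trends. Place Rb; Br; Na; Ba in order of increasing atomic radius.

Atomic radius shrinks across a period as nuclear charge pulls the same shell inward, and grows down a group as new shells are added.
Neither a single period nor a single group — weigh both effects.
Na > Br: period and group pull opposite ways; the across-period shift dominates (155 vs 114 pm).
Ba > Na: period and group pull opposite ways; the down-group shift dominates (196 vs 155 pm).
Rb > Ba: period and group pull opposite ways; the across-period shift dominates (210 vs 196 pm).
Tabulated atomic radius (pm): Na 155, Br 114, Rb 210, Ba 196.
So from smallest to largest: Br < Na < Ba < Rb.

Br < Na < Ba < Rb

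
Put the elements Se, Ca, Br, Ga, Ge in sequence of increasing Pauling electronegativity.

Ca < Ga < Ge < Se < Br

Smaller atoms with higher effective nuclear charge are more electronegative.
All lie in period 4, so electronegativity increases left to right.
So from lowest to highest: Ca < Ga < Ge < Se < Br.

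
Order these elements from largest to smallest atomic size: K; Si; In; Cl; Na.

K > Na > In > Si > Cl

Radius decreases left→right (rising Z_eff, same n) and increases top→bottom (higher n).
Neither a single period nor a single group — weigh both effects.
Si > Cl: both are in period 3; the period trend gives Si the larger value.
In > Si: both effects reinforce here, so In is clearly the larger of the two.
Na > In: period and group pull opposite ways; the across-period shift dominates (155 vs 142 pm).
K > Na: K sits below Na in group 1, so the down-group effect alone puts K larger.
Tabulated atomic radius (pm): Na 155, Si 116, Cl 99, K 196, In 142.
So from largest to smallest: K > Na > In > Si > Cl.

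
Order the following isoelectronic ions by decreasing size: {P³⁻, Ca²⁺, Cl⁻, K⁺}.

P³⁻, Cl⁻, K⁺, Ca²⁺

All of these have 18 electrons, so size is governed by nuclear charge alone: the more protons, the stronger the pull on the same electron cloud, and the smaller the ion.
Nuclear charges: Ca²⁺ (Z=20), K⁺ (Z=19), Cl⁻ (Z=17), P³⁻ (Z=15).
Largest to smallest: P³⁻ > Cl⁻ > K⁺ > Ca²⁺.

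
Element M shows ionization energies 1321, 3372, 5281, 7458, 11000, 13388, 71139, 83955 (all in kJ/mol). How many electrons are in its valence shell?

Look for the largest jump between consecutive ionization energies: IE7/IE6 ≈ 5.3, far larger than any earlier ratio.
That jump marks the point where a core electron is being removed. So the atom has 6 valence electrons.

6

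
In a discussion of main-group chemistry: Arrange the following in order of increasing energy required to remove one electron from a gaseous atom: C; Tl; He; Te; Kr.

He is in period 1, group 18; C is in period 2, group 14; Kr is in period 4, group 18; Te is in period 5, group 16; Tl is in period 6, group 13.
First ionization energy rises across a period (greater Z_eff holds electrons more tightly) and falls down a group (valence electrons are farther from the nucleus).
Here both period and group differ, so the two effects have to be weighed against each other.
Te > Tl: relative to Tl, both the across-period and down-group shifts push Te's first ionization energy up.
C > Te: the two effects oppose for this pair; the down-group effect wins (1086 vs 869 kJ/mol).
Kr > C: period and group pull opposite ways; the across-period shift dominates (1351 vs 1086 kJ/mol).
He > Kr: they share group 18; the group trend gives He the larger value.
For reference (kJ/mol): He 2372, C 1086, Kr 1351, Te 869, Tl 589.
So from lowest to highest: Tl < Te < C < Kr < He.

Tl < Te < C < Kr < He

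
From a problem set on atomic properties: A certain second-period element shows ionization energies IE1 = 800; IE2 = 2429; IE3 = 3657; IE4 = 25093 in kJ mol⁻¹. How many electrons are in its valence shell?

3

Look for the largest jump between consecutive ionization energies: IE4/IE3 ≈ 6.9, far larger than any earlier ratio.
That jump marks the point where a core electron is being removed. So the atom has 3 valence electrons.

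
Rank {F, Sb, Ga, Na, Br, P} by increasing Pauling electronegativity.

F is in period 2, group 17; Na is in period 3, group 1; P is in period 3, group 15; Ga is in period 4, group 13; Br is in period 4, group 17; Sb is in period 5, group 15.
Smaller atoms with higher effective nuclear charge are more electronegative.
Neither a single period nor a single group — weigh both effects.
Ga > Na: the two effects oppose for this pair; the across-period effect wins (1.81 vs 0.93).
Sb > Ga: period and group pull opposite ways; the across-period shift dominates (2.05 vs 1.81).
P > Sb: P sits above Sb in group 15, so the down-group effect alone puts P higher.
Br > P: period and group pull opposite ways; the across-period shift dominates (2.96 vs 2.19).
F > Br: they share group 17; the group trend gives F the larger value.
Approximate values (Pauling): F 3.98, Na 0.93, P 2.19, Ga 1.81, Br 2.96, Sb 2.05.
So from lowest to highest: Na < Ga < Sb < P < Br < F.

Na, Ga, Sb, P, Br, F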